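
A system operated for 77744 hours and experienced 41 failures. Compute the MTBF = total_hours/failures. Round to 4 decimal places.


total_hours = 77744
failures = 41
MTBF = 77744 / 41
MTBF = 1896.1951

1896.1951


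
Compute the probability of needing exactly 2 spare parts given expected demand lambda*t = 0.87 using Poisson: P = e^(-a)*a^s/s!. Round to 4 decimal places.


a = 0.87, s = 2
e^(-a) = e^(-0.87) = 0.419
a^s = 0.87^2 = 0.7569
s! = 2
P = 0.419 * 0.7569 / 2
P = 0.1586

0.1586


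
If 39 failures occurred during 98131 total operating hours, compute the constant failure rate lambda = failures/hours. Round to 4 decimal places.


failures = 39
total_hours = 98131
lambda = 39 / 98131
lambda = 0.0004

0.0004


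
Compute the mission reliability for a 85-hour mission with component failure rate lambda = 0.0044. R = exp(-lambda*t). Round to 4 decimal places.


lambda = 0.0044
mission_time = 85
lambda * t = 0.0044 * 85 = 0.374
R = exp(-0.374)
R = 0.688

0.688


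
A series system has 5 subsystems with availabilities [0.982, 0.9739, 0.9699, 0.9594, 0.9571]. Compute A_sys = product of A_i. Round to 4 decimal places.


Subsystems: [0.982, 0.9739, 0.9699, 0.9594, 0.9571]
After subsystem 1 (A=0.982): product = 0.982
After subsystem 2 (A=0.9739): product = 0.9564
After subsystem 3 (A=0.9699): product = 0.9276
After subsystem 4 (A=0.9594): product = 0.8899
After subsystem 5 (A=0.9571): product = 0.8517
A_sys = 0.8517

0.8517


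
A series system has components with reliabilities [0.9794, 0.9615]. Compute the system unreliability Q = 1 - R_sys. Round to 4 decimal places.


Components: [0.9794, 0.9615]
After component 1: product = 0.9794
After component 2: product = 0.9417
R_sys = 0.9417
Q = 1 - 0.9417 = 0.0583

0.0583


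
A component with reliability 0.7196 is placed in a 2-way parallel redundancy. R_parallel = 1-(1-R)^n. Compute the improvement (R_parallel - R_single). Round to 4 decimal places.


R_single = 0.7196, n = 2
1 - R_single = 0.2804
(1 - R_single)^n = 0.2804^2 = 0.0786
R_parallel = 1 - 0.0786 = 0.9214
Improvement = 0.9214 - 0.7196
Improvement = 0.2018

0.2018


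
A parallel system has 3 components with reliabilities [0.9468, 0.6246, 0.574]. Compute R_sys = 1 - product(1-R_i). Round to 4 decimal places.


Components: [0.9468, 0.6246, 0.574]
(1 - 0.9468) = 0.0532, running product = 0.0532
(1 - 0.6246) = 0.3754, running product = 0.02
(1 - 0.574) = 0.426, running product = 0.0085
Product of (1-R_i) = 0.0085
R_sys = 1 - 0.0085 = 0.9915

0.9915


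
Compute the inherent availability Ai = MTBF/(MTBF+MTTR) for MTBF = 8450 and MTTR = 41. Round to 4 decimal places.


MTBF = 8450
MTTR = 41
MTBF + MTTR = 8491
Ai = 8450 / 8491
Ai = 0.9952

0.9952


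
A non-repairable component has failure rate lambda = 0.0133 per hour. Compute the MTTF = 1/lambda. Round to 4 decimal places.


lambda = 0.0133
MTTF = 1 / 0.0133
MTTF = 75.188

75.188


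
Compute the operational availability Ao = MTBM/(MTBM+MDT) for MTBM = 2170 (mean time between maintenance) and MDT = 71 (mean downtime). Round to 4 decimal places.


MTBM = 2170
MDT = 71
MTBM + MDT = 2241
Ao = 2170 / 2241
Ao = 0.9683

0.9683


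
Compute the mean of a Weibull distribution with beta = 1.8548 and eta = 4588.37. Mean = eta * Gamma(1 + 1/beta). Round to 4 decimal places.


beta = 1.8548, eta = 4588.37
1/beta = 0.5391
1 + 1/beta = 1.5391
Gamma(1.5391) = 0.8881
Mean = 4588.37 * 0.8881
Mean = 4075.0329

4075.0329


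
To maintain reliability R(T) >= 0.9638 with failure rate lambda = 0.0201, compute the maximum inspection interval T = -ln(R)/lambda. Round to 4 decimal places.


R_target = 0.9638
lambda = 0.0201
-ln(0.9638) = 0.0369
T = 0.0369 / 0.0201
T = 1.8344

1.8344


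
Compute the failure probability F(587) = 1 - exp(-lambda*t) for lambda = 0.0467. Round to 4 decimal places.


lambda = 0.0467, t = 587
lambda * t = 27.4129
exp(-27.4129) = 0.0
F(t) = 1 - 0.0
F(t) = 1.0

1.0


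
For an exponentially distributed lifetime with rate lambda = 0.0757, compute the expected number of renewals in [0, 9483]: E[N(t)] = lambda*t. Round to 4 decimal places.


lambda = 0.0757
t = 9483
E[N(t)] = lambda * t
E[N(t)] = 0.0757 * 9483
E[N(t)] = 717.8631

717.8631


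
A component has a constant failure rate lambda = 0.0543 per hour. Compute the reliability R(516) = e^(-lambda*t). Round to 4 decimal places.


lambda = 0.0543
t = 516
lambda * t = 28.0188
R(t) = e^(-28.0188)
R(t) = 0.0

0.0


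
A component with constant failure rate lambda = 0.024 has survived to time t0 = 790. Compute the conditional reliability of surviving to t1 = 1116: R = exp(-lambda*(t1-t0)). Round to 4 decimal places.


lambda = 0.024
t0 = 790, t1 = 1116
t1 - t0 = 326
lambda * (t1-t0) = 0.024 * 326 = 7.824
R = exp(-7.824)
R = 0.0004

0.0004


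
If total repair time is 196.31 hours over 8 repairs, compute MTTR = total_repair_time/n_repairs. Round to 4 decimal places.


total_repair_time = 196.31
n_repairs = 8
MTTR = 196.31 / 8
MTTR = 24.5388

24.5388


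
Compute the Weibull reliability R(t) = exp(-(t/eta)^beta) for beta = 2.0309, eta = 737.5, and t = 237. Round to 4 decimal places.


beta = 2.0309, eta = 737.5, t = 237
t/eta = 237 / 737.5 = 0.3214
(t/eta)^beta = 0.3214^2.0309 = 0.0997
R(t) = exp(-0.0997)
R(t) = 0.9051

0.9051


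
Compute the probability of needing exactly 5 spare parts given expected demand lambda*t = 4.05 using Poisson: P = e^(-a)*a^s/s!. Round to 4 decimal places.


a = 4.05, s = 5
e^(-a) = e^(-4.05) = 0.0174
a^s = 4.05^5 = 1089.6201
s! = 120
P = 0.0174 * 1089.6201 / 120
P = 0.1582

0.1582


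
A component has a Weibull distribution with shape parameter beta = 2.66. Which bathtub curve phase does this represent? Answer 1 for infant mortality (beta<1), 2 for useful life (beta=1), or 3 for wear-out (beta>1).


beta = 2.66
Compare beta to 1:
beta < 1 => infant mortality (phase 1)
beta = 1 => useful life (phase 2)
beta > 1 => wear-out (phase 3)
Since beta = 2.66, this is wear-out (increasing failure rate)
Phase = 3

3


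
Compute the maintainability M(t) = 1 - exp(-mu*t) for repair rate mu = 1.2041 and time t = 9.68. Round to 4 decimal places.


mu = 1.2041, t = 9.68
mu * t = 1.2041 * 9.68 = 11.6557
exp(-11.6557) = 0.0
M(t) = 1 - 0.0
M(t) = 1.0

1.0


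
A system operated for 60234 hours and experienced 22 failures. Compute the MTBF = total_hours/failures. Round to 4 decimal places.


total_hours = 60234
failures = 22
MTBF = 60234 / 22
MTBF = 2737.9091

2737.9091


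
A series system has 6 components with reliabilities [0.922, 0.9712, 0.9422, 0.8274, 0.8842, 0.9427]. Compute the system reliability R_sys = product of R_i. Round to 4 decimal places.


Components: [0.922, 0.9712, 0.9422, 0.8274, 0.8842, 0.9427]
After component 1 (R=0.922): product = 0.922
After component 2 (R=0.9712): product = 0.8954
After component 3 (R=0.9422): product = 0.8437
After component 4 (R=0.8274): product = 0.6981
After component 5 (R=0.8842): product = 0.6172
After component 6 (R=0.9427): product = 0.5819
R_sys = 0.5819

0.5819


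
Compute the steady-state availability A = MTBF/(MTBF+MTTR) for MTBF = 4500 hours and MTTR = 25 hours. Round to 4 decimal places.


MTBF = 4500
MTTR = 25
MTBF + MTTR = 4525
A = 4500 / 4525
A = 0.9945

0.9945


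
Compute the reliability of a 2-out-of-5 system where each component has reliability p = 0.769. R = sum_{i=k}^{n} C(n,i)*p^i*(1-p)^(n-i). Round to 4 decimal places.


k = 2, n = 5, p = 0.769
i=2: C(5,2)=10 * 0.769^2 * 0.231^3 = 0.0729
i=3: C(5,3)=10 * 0.769^3 * 0.231^2 = 0.2427
i=4: C(5,4)=5 * 0.769^4 * 0.231^1 = 0.4039
i=5: C(5,5)=1 * 0.769^5 * 0.231^0 = 0.2689
R = sum of terms = 0.9884

0.9884


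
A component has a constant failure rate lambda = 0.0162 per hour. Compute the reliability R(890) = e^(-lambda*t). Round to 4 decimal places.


lambda = 0.0162
t = 890
lambda * t = 14.418
R(t) = e^(-14.418)
R(t) = 0.0

0.0


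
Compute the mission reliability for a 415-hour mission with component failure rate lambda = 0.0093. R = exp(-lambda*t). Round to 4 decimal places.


lambda = 0.0093
mission_time = 415
lambda * t = 0.0093 * 415 = 3.8595
R = exp(-3.8595)
R = 0.0211

0.0211


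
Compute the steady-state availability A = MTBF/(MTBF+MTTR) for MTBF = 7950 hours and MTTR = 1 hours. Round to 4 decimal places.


MTBF = 7950
MTTR = 1
MTBF + MTTR = 7951
A = 7950 / 7951
A = 0.9999

0.9999


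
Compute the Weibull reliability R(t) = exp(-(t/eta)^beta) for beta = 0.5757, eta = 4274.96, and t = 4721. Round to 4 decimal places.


beta = 0.5757, eta = 4274.96, t = 4721
t/eta = 4721 / 4274.96 = 1.1043
(t/eta)^beta = 1.1043^0.5757 = 1.0588
R(t) = exp(-1.0588)
R(t) = 0.3469

0.3469


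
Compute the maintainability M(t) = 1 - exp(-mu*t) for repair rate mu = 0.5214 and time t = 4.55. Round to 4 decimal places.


mu = 0.5214, t = 4.55
mu * t = 0.5214 * 4.55 = 2.3724
exp(-2.3724) = 0.0933
M(t) = 1 - 0.0933
M(t) = 0.9067

0.9067


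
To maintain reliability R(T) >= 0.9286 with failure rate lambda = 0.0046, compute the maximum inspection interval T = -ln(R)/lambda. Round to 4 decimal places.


R_target = 0.9286
lambda = 0.0046
-ln(0.9286) = 0.0741
T = 0.0741 / 0.0046
T = 16.1037

16.1037


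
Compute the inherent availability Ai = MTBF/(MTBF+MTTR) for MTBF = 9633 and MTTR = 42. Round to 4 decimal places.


MTBF = 9633
MTTR = 42
MTBF + MTTR = 9675
Ai = 9633 / 9675
Ai = 0.9957

0.9957


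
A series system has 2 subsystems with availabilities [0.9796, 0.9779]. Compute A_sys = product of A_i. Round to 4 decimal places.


Subsystems: [0.9796, 0.9779]
After subsystem 1 (A=0.9796): product = 0.9796
After subsystem 2 (A=0.9779): product = 0.958
A_sys = 0.958

0.958


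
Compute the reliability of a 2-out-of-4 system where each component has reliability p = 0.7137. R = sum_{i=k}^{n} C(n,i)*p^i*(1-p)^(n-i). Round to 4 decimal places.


k = 2, n = 4, p = 0.7137
i=2: C(4,2)=6 * 0.7137^2 * 0.2863^2 = 0.2505
i=3: C(4,3)=4 * 0.7137^3 * 0.2863^1 = 0.4163
i=4: C(4,4)=1 * 0.7137^4 * 0.2863^0 = 0.2595
R = sum of terms = 0.9263

0.9263


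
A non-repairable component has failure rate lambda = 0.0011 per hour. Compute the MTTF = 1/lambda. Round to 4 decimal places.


lambda = 0.0011
MTTF = 1 / 0.0011
MTTF = 909.0909

909.0909


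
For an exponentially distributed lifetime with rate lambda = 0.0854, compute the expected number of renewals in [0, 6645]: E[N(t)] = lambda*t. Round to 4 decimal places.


lambda = 0.0854
t = 6645
E[N(t)] = lambda * t
E[N(t)] = 0.0854 * 6645
E[N(t)] = 567.483

567.483


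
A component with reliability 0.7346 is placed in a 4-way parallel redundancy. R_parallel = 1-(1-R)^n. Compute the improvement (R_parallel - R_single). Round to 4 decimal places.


R_single = 0.7346, n = 4
1 - R_single = 0.2654
(1 - R_single)^n = 0.2654^4 = 0.005
R_parallel = 1 - 0.005 = 0.995
Improvement = 0.995 - 0.7346
Improvement = 0.2604

0.2604


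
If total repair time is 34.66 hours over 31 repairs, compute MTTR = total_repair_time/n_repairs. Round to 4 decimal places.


total_repair_time = 34.66
n_repairs = 31
MTTR = 34.66 / 31
MTTR = 1.1181

1.1181


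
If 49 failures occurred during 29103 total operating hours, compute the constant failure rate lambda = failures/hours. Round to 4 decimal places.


failures = 49
total_hours = 29103
lambda = 49 / 29103
lambda = 0.0017

0.0017


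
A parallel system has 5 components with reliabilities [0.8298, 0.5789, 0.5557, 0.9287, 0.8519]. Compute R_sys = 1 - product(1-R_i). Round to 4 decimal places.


Components: [0.8298, 0.5789, 0.5557, 0.9287, 0.8519]
(1 - 0.8298) = 0.1702, running product = 0.1702
(1 - 0.5789) = 0.4211, running product = 0.0717
(1 - 0.5557) = 0.4443, running product = 0.0318
(1 - 0.9287) = 0.0713, running product = 0.0023
(1 - 0.8519) = 0.1481, running product = 0.0003
Product of (1-R_i) = 0.0003
R_sys = 1 - 0.0003 = 0.9997

0.9997


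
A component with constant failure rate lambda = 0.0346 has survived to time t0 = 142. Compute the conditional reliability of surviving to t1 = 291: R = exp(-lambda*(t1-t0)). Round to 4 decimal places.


lambda = 0.0346
t0 = 142, t1 = 291
t1 - t0 = 149
lambda * (t1-t0) = 0.0346 * 149 = 5.1554
R = exp(-5.1554)
R = 0.0058

0.0058


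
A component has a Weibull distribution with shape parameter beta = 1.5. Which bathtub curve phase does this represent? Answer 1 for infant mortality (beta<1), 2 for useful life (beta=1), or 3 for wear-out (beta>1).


beta = 1.5
Compare beta to 1:
beta < 1 => infant mortality (phase 1)
beta = 1 => useful life (phase 2)
beta > 1 => wear-out (phase 3)
Since beta = 1.5, this is wear-out (increasing failure rate)
Phase = 3

3


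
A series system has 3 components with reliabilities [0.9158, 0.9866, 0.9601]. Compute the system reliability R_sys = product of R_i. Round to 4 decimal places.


Components: [0.9158, 0.9866, 0.9601]
After component 1 (R=0.9158): product = 0.9158
After component 2 (R=0.9866): product = 0.9035
After component 3 (R=0.9601): product = 0.8675
R_sys = 0.8675

0.8675


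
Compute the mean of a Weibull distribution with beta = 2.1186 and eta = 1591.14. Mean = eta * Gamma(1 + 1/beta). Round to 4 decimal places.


beta = 2.1186, eta = 1591.14
1/beta = 0.472
1 + 1/beta = 1.472
Gamma(1.472) = 0.8856
Mean = 1591.14 * 0.8856
Mean = 1409.1919

1409.1919


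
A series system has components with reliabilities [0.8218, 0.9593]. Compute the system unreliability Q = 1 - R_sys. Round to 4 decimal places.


Components: [0.8218, 0.9593]
After component 1: product = 0.8218
After component 2: product = 0.7884
R_sys = 0.7884
Q = 1 - 0.7884 = 0.2116

0.2116


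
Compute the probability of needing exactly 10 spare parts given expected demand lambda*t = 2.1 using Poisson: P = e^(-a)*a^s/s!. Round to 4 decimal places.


a = 2.1, s = 10
e^(-a) = e^(-2.1) = 0.1225
a^s = 2.1^10 = 1667.9881
s! = 3628800
P = 0.1225 * 1667.9881 / 3628800
P = 0.0001

0.0001


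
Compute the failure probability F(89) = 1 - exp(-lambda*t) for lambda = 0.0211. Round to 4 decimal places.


lambda = 0.0211, t = 89
lambda * t = 1.8779
exp(-1.8779) = 0.1529
F(t) = 1 - 0.1529
F(t) = 0.8471

0.8471


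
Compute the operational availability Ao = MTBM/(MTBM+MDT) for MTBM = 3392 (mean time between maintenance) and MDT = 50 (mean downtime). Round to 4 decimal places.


MTBM = 3392
MDT = 50
MTBM + MDT = 3442
Ao = 3392 / 3442
Ao = 0.9855

0.9855


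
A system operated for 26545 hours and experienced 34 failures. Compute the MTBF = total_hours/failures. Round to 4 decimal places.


total_hours = 26545
failures = 34
MTBF = 26545 / 34
MTBF = 780.7353

780.7353


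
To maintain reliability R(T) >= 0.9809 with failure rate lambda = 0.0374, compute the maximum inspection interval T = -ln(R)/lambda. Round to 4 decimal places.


R_target = 0.9809
lambda = 0.0374
-ln(0.9809) = 0.0193
T = 0.0193 / 0.0374
T = 0.5156

0.5156


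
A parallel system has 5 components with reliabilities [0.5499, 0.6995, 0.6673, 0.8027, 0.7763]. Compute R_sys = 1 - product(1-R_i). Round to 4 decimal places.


Components: [0.5499, 0.6995, 0.6673, 0.8027, 0.7763]
(1 - 0.5499) = 0.4501, running product = 0.4501
(1 - 0.6995) = 0.3005, running product = 0.1353
(1 - 0.6673) = 0.3327, running product = 0.045
(1 - 0.8027) = 0.1973, running product = 0.0089
(1 - 0.7763) = 0.2237, running product = 0.002
Product of (1-R_i) = 0.002
R_sys = 1 - 0.002 = 0.998

0.998


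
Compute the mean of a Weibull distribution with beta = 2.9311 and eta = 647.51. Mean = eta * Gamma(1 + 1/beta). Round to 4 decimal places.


beta = 2.9311, eta = 647.51
1/beta = 0.3412
1 + 1/beta = 1.3412
Gamma(1.3412) = 0.8921
Mean = 647.51 * 0.8921
Mean = 577.6347

577.6347


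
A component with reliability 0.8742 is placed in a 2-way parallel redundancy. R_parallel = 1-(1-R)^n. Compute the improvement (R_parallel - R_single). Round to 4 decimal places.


R_single = 0.8742, n = 2
1 - R_single = 0.1258
(1 - R_single)^n = 0.1258^2 = 0.0158
R_parallel = 1 - 0.0158 = 0.9842
Improvement = 0.9842 - 0.8742
Improvement = 0.11

0.11


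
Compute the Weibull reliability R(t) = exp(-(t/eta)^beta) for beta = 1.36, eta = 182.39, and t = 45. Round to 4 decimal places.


beta = 1.36, eta = 182.39, t = 45
t/eta = 45 / 182.39 = 0.2467
(t/eta)^beta = 0.2467^1.36 = 0.1491
R(t) = exp(-0.1491)
R(t) = 0.8615

0.8615


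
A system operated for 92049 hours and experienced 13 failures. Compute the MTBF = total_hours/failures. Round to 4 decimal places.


total_hours = 92049
failures = 13
MTBF = 92049 / 13
MTBF = 7080.6923

7080.6923


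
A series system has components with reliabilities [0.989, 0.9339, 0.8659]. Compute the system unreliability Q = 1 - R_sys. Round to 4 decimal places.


Components: [0.989, 0.9339, 0.8659]
After component 1: product = 0.989
After component 2: product = 0.9236
After component 3: product = 0.7998
R_sys = 0.7998
Q = 1 - 0.7998 = 0.2002

0.2002


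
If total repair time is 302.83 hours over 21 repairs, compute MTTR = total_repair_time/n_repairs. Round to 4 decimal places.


total_repair_time = 302.83
n_repairs = 21
MTTR = 302.83 / 21
MTTR = 14.4205

14.4205


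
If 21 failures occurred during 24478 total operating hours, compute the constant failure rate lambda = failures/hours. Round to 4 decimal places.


failures = 21
total_hours = 24478
lambda = 21 / 24478
lambda = 0.0009

0.0009


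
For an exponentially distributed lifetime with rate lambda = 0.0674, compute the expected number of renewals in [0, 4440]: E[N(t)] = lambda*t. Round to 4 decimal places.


lambda = 0.0674
t = 4440
E[N(t)] = lambda * t
E[N(t)] = 0.0674 * 4440
E[N(t)] = 299.256

299.256


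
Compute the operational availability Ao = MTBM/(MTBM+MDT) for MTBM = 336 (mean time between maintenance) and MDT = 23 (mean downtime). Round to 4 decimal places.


MTBM = 336
MDT = 23
MTBM + MDT = 359
Ao = 336 / 359
Ao = 0.9359

0.9359


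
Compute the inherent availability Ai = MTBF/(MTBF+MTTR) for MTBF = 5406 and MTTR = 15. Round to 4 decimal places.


MTBF = 5406
MTTR = 15
MTBF + MTTR = 5421
Ai = 5406 / 5421
Ai = 0.9972

0.9972


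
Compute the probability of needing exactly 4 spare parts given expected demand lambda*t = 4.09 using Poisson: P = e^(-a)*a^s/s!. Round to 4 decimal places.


a = 4.09, s = 4
e^(-a) = e^(-4.09) = 0.0167
a^s = 4.09^4 = 279.8293
s! = 24
P = 0.0167 * 279.8293 / 24
P = 0.1952

0.1952


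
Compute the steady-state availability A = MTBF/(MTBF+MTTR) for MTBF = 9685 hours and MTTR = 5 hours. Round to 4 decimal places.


MTBF = 9685
MTTR = 5
MTBF + MTTR = 9690
A = 9685 / 9690
A = 0.9995

0.9995


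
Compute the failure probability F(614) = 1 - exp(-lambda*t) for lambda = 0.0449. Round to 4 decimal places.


lambda = 0.0449, t = 614
lambda * t = 27.5686
exp(-27.5686) = 0.0
F(t) = 1 - 0.0
F(t) = 1.0

1.0


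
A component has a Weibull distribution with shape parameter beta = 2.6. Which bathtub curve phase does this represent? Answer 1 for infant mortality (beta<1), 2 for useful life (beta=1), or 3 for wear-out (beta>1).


beta = 2.6
Compare beta to 1:
beta < 1 => infant mortality (phase 1)
beta = 1 => useful life (phase 2)
beta > 1 => wear-out (phase 3)
Since beta = 2.6, this is wear-out (increasing failure rate)
Phase = 3

3


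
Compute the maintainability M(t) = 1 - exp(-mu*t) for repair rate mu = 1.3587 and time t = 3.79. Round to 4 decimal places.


mu = 1.3587, t = 3.79
mu * t = 1.3587 * 3.79 = 5.1495
exp(-5.1495) = 0.0058
M(t) = 1 - 0.0058
M(t) = 0.9942

0.9942


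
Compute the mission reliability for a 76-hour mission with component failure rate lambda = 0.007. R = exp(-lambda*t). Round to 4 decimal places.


lambda = 0.007
mission_time = 76
lambda * t = 0.007 * 76 = 0.532
R = exp(-0.532)
R = 0.5874

0.5874


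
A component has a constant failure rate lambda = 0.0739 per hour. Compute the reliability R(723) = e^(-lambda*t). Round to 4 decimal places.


lambda = 0.0739
t = 723
lambda * t = 53.4297
R(t) = e^(-53.4297)
R(t) = 0.0

0.0


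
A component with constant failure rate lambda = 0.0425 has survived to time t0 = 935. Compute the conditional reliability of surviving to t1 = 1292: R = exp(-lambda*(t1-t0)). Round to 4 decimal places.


lambda = 0.0425
t0 = 935, t1 = 1292
t1 - t0 = 357
lambda * (t1-t0) = 0.0425 * 357 = 15.1725
R = exp(-15.1725)
R = 0.0

0.0


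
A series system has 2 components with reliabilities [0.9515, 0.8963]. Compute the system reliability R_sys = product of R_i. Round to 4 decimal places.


Components: [0.9515, 0.8963]
After component 1 (R=0.9515): product = 0.9515
After component 2 (R=0.8963): product = 0.8528
R_sys = 0.8528

0.8528


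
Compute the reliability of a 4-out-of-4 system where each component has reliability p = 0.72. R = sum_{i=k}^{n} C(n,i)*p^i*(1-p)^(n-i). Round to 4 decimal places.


k = 4, n = 4, p = 0.72
i=4: C(4,4)=1 * 0.72^4 * 0.28^0 = 0.2687
R = sum of terms = 0.2687

0.2687


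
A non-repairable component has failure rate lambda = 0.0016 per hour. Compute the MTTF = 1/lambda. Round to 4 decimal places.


lambda = 0.0016
MTTF = 1 / 0.0016
MTTF = 625.0

625.0


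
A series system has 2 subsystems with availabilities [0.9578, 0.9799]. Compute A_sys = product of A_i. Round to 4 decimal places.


Subsystems: [0.9578, 0.9799]
After subsystem 1 (A=0.9578): product = 0.9578
After subsystem 2 (A=0.9799): product = 0.9385
A_sys = 0.9385

0.9385


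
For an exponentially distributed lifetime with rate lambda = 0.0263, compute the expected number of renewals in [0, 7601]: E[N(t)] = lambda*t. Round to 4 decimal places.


lambda = 0.0263
t = 7601
E[N(t)] = lambda * t
E[N(t)] = 0.0263 * 7601
E[N(t)] = 199.9063

199.9063


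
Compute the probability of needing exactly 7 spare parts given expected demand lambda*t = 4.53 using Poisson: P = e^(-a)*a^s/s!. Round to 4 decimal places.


a = 4.53, s = 7
e^(-a) = e^(-4.53) = 0.0108
a^s = 4.53^7 = 39146.002
s! = 5040
P = 0.0108 * 39146.002 / 5040
P = 0.0837

0.0837


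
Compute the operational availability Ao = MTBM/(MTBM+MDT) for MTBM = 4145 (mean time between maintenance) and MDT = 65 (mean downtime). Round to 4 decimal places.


MTBM = 4145
MDT = 65
MTBM + MDT = 4210
Ao = 4145 / 4210
Ao = 0.9846

0.9846


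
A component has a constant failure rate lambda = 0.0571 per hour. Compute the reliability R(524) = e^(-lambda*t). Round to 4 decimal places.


lambda = 0.0571
t = 524
lambda * t = 29.9204
R(t) = e^(-29.9204)
R(t) = 0.0

0.0


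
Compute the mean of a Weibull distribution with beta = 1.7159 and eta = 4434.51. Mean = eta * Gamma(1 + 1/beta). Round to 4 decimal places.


beta = 1.7159, eta = 4434.51
1/beta = 0.5828
1 + 1/beta = 1.5828
Gamma(1.5828) = 0.8917
Mean = 4434.51 * 0.8917
Mean = 3954.2194

3954.2194


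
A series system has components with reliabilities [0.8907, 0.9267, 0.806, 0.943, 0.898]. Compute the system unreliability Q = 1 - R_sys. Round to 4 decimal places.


Components: [0.8907, 0.9267, 0.806, 0.943, 0.898]
After component 1: product = 0.8907
After component 2: product = 0.8254
After component 3: product = 0.6653
After component 4: product = 0.6274
After component 5: product = 0.5634
R_sys = 0.5634
Q = 1 - 0.5634 = 0.4366

0.4366


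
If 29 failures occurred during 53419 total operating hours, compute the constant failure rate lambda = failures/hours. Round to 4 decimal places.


failures = 29
total_hours = 53419
lambda = 29 / 53419
lambda = 0.0005

0.0005


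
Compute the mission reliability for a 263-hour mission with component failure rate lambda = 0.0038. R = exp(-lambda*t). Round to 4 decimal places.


lambda = 0.0038
mission_time = 263
lambda * t = 0.0038 * 263 = 0.9994
R = exp(-0.9994)
R = 0.3681

0.3681


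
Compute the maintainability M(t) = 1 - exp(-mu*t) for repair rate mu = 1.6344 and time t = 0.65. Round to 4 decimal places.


mu = 1.6344, t = 0.65
mu * t = 1.6344 * 0.65 = 1.0624
exp(-1.0624) = 0.3456
M(t) = 1 - 0.3456
M(t) = 0.6544

0.6544


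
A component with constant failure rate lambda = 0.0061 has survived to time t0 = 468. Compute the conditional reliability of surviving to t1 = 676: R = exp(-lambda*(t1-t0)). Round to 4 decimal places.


lambda = 0.0061
t0 = 468, t1 = 676
t1 - t0 = 208
lambda * (t1-t0) = 0.0061 * 208 = 1.2688
R = exp(-1.2688)
R = 0.2812

0.2812


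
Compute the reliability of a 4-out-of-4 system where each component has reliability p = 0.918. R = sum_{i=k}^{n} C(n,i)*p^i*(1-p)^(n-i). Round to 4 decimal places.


k = 4, n = 4, p = 0.918
i=4: C(4,4)=1 * 0.918^4 * 0.082^0 = 0.7102
R = sum of terms = 0.7102

0.7102


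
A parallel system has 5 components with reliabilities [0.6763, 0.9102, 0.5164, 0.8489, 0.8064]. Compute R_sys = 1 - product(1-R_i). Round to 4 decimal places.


Components: [0.6763, 0.9102, 0.5164, 0.8489, 0.8064]
(1 - 0.6763) = 0.3237, running product = 0.3237
(1 - 0.9102) = 0.0898, running product = 0.0291
(1 - 0.5164) = 0.4836, running product = 0.0141
(1 - 0.8489) = 0.1511, running product = 0.0021
(1 - 0.8064) = 0.1936, running product = 0.0004
Product of (1-R_i) = 0.0004
R_sys = 1 - 0.0004 = 0.9996

0.9996


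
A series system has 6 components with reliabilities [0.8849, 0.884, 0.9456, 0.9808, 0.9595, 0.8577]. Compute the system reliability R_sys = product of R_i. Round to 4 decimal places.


Components: [0.8849, 0.884, 0.9456, 0.9808, 0.9595, 0.8577]
After component 1 (R=0.8849): product = 0.8849
After component 2 (R=0.884): product = 0.7823
After component 3 (R=0.9456): product = 0.7397
After component 4 (R=0.9808): product = 0.7255
After component 5 (R=0.9595): product = 0.6961
After component 6 (R=0.8577): product = 0.5971
R_sys = 0.5971

0.5971


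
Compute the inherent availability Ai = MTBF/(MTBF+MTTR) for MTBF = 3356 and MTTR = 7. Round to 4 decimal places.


MTBF = 3356
MTTR = 7
MTBF + MTTR = 3363
Ai = 3356 / 3363
Ai = 0.9979

0.9979


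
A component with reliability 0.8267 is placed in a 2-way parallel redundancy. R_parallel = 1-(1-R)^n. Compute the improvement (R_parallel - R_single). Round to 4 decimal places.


R_single = 0.8267, n = 2
1 - R_single = 0.1733
(1 - R_single)^n = 0.1733^2 = 0.03
R_parallel = 1 - 0.03 = 0.97
Improvement = 0.97 - 0.8267
Improvement = 0.1433

0.1433


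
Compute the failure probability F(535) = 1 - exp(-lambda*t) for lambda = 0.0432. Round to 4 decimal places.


lambda = 0.0432, t = 535
lambda * t = 23.112
exp(-23.112) = 0.0
F(t) = 1 - 0.0
F(t) = 1.0

1.0


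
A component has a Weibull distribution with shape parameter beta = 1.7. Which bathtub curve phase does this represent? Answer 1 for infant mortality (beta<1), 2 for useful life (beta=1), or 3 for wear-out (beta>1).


beta = 1.7
Compare beta to 1:
beta < 1 => infant mortality (phase 1)
beta = 1 => useful life (phase 2)
beta > 1 => wear-out (phase 3)
Since beta = 1.7, this is wear-out (increasing failure rate)
Phase = 3

3


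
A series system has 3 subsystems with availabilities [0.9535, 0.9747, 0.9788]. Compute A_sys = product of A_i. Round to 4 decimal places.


Subsystems: [0.9535, 0.9747, 0.9788]
After subsystem 1 (A=0.9535): product = 0.9535
After subsystem 2 (A=0.9747): product = 0.9294
After subsystem 3 (A=0.9788): product = 0.9097
A_sys = 0.9097

0.9097


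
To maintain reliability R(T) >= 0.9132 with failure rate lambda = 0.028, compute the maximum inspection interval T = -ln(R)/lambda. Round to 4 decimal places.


R_target = 0.9132
lambda = 0.028
-ln(0.9132) = 0.0908
T = 0.0908 / 0.028
T = 3.2429

3.2429


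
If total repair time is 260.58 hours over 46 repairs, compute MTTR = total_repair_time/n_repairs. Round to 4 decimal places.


total_repair_time = 260.58
n_repairs = 46
MTTR = 260.58 / 46
MTTR = 5.6648

5.6648


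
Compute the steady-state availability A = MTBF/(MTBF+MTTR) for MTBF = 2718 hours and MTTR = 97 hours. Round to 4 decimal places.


MTBF = 2718
MTTR = 97
MTBF + MTTR = 2815
A = 2718 / 2815
A = 0.9655

0.9655


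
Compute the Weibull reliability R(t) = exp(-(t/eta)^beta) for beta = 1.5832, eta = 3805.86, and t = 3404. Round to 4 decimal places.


beta = 1.5832, eta = 3805.86, t = 3404
t/eta = 3404 / 3805.86 = 0.8944
(t/eta)^beta = 0.8944^1.5832 = 0.8381
R(t) = exp(-0.8381)
R(t) = 0.4326

0.4326


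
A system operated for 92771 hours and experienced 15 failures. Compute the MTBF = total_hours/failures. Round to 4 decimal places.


total_hours = 92771
failures = 15
MTBF = 92771 / 15
MTBF = 6184.7333

6184.7333


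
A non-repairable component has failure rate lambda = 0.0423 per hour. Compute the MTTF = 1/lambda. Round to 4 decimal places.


lambda = 0.0423
MTTF = 1 / 0.0423
MTTF = 23.6407

23.6407


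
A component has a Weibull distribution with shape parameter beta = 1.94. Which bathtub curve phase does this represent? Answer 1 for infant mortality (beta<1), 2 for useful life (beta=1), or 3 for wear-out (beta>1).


beta = 1.94
Compare beta to 1:
beta < 1 => infant mortality (phase 1)
beta = 1 => useful life (phase 2)
beta > 1 => wear-out (phase 3)
Since beta = 1.94, this is wear-out (increasing failure rate)
Phase = 3

3


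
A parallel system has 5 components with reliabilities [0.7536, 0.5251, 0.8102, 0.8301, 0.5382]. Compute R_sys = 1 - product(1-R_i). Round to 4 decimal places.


Components: [0.7536, 0.5251, 0.8102, 0.8301, 0.5382]
(1 - 0.7536) = 0.2464, running product = 0.2464
(1 - 0.5251) = 0.4749, running product = 0.117
(1 - 0.8102) = 0.1898, running product = 0.0222
(1 - 0.8301) = 0.1699, running product = 0.0038
(1 - 0.5382) = 0.4618, running product = 0.0017
Product of (1-R_i) = 0.0017
R_sys = 1 - 0.0017 = 0.9983

0.9983


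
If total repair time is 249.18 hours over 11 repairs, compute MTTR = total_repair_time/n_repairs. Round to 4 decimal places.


total_repair_time = 249.18
n_repairs = 11
MTTR = 249.18 / 11
MTTR = 22.6527

22.6527


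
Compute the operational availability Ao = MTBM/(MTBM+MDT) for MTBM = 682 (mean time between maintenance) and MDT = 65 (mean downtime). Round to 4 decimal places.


MTBM = 682
MDT = 65
MTBM + MDT = 747
Ao = 682 / 747
Ao = 0.913

0.913


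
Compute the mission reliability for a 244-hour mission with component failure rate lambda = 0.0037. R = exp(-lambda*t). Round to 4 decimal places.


lambda = 0.0037
mission_time = 244
lambda * t = 0.0037 * 244 = 0.9028
R = exp(-0.9028)
R = 0.4054

0.4054


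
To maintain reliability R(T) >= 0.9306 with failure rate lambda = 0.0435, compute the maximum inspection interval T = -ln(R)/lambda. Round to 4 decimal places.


R_target = 0.9306
lambda = 0.0435
-ln(0.9306) = 0.0719
T = 0.0719 / 0.0435
T = 1.6535

1.6535


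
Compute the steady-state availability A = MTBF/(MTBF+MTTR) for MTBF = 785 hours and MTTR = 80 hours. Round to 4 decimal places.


MTBF = 785
MTTR = 80
MTBF + MTTR = 865
A = 785 / 865
A = 0.9075

0.9075


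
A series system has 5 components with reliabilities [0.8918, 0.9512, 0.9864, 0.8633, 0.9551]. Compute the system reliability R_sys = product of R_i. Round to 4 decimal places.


Components: [0.8918, 0.9512, 0.9864, 0.8633, 0.9551]
After component 1 (R=0.8918): product = 0.8918
After component 2 (R=0.9512): product = 0.8483
After component 3 (R=0.9864): product = 0.8367
After component 4 (R=0.8633): product = 0.7224
After component 5 (R=0.9551): product = 0.6899
R_sys = 0.6899

0.6899


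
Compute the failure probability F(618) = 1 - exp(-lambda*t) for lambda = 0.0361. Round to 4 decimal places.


lambda = 0.0361, t = 618
lambda * t = 22.3098
exp(-22.3098) = 0.0
F(t) = 1 - 0.0
F(t) = 1.0

1.0


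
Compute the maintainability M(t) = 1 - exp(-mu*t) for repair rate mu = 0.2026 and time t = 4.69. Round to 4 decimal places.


mu = 0.2026, t = 4.69
mu * t = 0.2026 * 4.69 = 0.9502
exp(-0.9502) = 0.3867
M(t) = 1 - 0.3867
M(t) = 0.6133

0.6133


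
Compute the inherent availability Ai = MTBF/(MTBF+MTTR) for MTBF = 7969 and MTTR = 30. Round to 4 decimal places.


MTBF = 7969
MTTR = 30
MTBF + MTTR = 7999
Ai = 7969 / 7999
Ai = 0.9962

0.9962


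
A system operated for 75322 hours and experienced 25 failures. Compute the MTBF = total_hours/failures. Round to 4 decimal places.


total_hours = 75322
failures = 25
MTBF = 75322 / 25
MTBF = 3012.88

3012.88


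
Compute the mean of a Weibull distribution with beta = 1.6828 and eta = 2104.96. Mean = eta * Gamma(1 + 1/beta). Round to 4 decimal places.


beta = 1.6828, eta = 2104.96
1/beta = 0.5942
1 + 1/beta = 1.5942
Gamma(1.5942) = 0.8929
Mean = 2104.96 * 0.8929
Mean = 1879.4776

1879.4776


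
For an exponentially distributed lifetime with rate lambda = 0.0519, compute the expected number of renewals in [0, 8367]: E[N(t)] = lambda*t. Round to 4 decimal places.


lambda = 0.0519
t = 8367
E[N(t)] = lambda * t
E[N(t)] = 0.0519 * 8367
E[N(t)] = 434.2473

434.2473


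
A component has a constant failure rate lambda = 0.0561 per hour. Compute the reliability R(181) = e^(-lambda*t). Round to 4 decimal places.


lambda = 0.0561
t = 181
lambda * t = 10.1541
R(t) = e^(-10.1541)
R(t) = 0.0

0.0


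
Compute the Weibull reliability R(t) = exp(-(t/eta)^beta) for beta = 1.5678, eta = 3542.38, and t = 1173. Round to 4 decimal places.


beta = 1.5678, eta = 3542.38, t = 1173
t/eta = 1173 / 3542.38 = 0.3311
(t/eta)^beta = 0.3311^1.5678 = 0.1768
R(t) = exp(-0.1768)
R(t) = 0.838

0.838


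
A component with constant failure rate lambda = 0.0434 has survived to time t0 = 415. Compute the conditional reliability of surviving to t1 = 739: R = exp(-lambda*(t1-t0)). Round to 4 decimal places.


lambda = 0.0434
t0 = 415, t1 = 739
t1 - t0 = 324
lambda * (t1-t0) = 0.0434 * 324 = 14.0616
R = exp(-14.0616)
R = 0.0

0.0


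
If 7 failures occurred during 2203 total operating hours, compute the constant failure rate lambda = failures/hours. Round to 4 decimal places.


failures = 7
total_hours = 2203
lambda = 7 / 2203
lambda = 0.0032

0.0032


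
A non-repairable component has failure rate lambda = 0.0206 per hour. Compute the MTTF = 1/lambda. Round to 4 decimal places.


lambda = 0.0206
MTTF = 1 / 0.0206
MTTF = 48.5437

48.5437


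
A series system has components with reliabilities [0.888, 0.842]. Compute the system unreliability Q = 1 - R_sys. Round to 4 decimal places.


Components: [0.888, 0.842]
After component 1: product = 0.888
After component 2: product = 0.7477
R_sys = 0.7477
Q = 1 - 0.7477 = 0.2523

0.2523


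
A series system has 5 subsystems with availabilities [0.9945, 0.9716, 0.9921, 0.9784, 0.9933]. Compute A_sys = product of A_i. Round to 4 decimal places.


Subsystems: [0.9945, 0.9716, 0.9921, 0.9784, 0.9933]
After subsystem 1 (A=0.9945): product = 0.9945
After subsystem 2 (A=0.9716): product = 0.9663
After subsystem 3 (A=0.9921): product = 0.9586
After subsystem 4 (A=0.9784): product = 0.9379
After subsystem 5 (A=0.9933): product = 0.9316
A_sys = 0.9316

0.9316


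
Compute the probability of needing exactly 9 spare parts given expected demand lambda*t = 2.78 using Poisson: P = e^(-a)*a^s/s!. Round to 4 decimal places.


a = 2.78, s = 9
e^(-a) = e^(-2.78) = 0.062
a^s = 2.78^9 = 9917.5218
s! = 362880
P = 0.062 * 9917.5218 / 362880
P = 0.0017

0.0017


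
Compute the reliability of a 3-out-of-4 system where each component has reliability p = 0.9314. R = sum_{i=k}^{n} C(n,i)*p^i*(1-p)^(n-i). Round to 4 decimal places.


k = 3, n = 4, p = 0.9314
i=3: C(4,3)=4 * 0.9314^3 * 0.0686^1 = 0.2217
i=4: C(4,4)=1 * 0.9314^4 * 0.0686^0 = 0.7526
R = sum of terms = 0.9743

0.9743


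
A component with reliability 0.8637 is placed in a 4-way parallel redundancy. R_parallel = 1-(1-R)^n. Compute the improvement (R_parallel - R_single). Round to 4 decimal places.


R_single = 0.8637, n = 4
1 - R_single = 0.1363
(1 - R_single)^n = 0.1363^4 = 0.0003
R_parallel = 1 - 0.0003 = 0.9997
Improvement = 0.9997 - 0.8637
Improvement = 0.136

0.136


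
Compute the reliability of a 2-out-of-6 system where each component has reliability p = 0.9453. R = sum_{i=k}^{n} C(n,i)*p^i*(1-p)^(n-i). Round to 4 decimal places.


k = 2, n = 6, p = 0.9453
i=2: C(6,2)=15 * 0.9453^2 * 0.0547^4 = 0.0001
i=3: C(6,3)=20 * 0.9453^3 * 0.0547^3 = 0.0028
i=4: C(6,4)=15 * 0.9453^4 * 0.0547^2 = 0.0358
i=5: C(6,5)=6 * 0.9453^5 * 0.0547^1 = 0.2477
i=6: C(6,6)=1 * 0.9453^6 * 0.0547^0 = 0.7135
R = sum of terms = 1.0

1.0


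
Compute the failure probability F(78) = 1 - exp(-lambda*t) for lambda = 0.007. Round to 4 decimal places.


lambda = 0.007, t = 78
lambda * t = 0.546
exp(-0.546) = 0.5793
F(t) = 1 - 0.5793
F(t) = 0.4207

0.4207


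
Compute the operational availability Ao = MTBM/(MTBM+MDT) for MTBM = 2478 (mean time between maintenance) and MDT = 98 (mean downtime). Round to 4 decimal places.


MTBM = 2478
MDT = 98
MTBM + MDT = 2576
Ao = 2478 / 2576
Ao = 0.962

0.962


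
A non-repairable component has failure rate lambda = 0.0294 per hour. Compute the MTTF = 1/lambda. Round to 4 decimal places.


lambda = 0.0294
MTTF = 1 / 0.0294
MTTF = 34.0136

34.0136


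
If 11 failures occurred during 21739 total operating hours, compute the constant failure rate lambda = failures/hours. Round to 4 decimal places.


failures = 11
total_hours = 21739
lambda = 11 / 21739
lambda = 0.0005

0.0005


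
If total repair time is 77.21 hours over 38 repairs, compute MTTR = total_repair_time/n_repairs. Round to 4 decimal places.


total_repair_time = 77.21
n_repairs = 38
MTTR = 77.21 / 38
MTTR = 2.0318

2.0318


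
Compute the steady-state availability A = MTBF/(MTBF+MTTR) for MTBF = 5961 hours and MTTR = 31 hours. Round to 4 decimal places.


MTBF = 5961
MTTR = 31
MTBF + MTTR = 5992
A = 5961 / 5992
A = 0.9948

0.9948


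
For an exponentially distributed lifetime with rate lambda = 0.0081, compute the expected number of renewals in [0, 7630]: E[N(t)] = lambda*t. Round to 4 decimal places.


lambda = 0.0081
t = 7630
E[N(t)] = lambda * t
E[N(t)] = 0.0081 * 7630
E[N(t)] = 61.803

61.803


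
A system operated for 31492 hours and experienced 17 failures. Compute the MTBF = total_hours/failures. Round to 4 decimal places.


total_hours = 31492
failures = 17
MTBF = 31492 / 17
MTBF = 1852.4706

1852.4706


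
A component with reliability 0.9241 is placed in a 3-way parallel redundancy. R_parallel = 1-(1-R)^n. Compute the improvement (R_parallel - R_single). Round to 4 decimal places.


R_single = 0.9241, n = 3
1 - R_single = 0.0759
(1 - R_single)^n = 0.0759^3 = 0.0004
R_parallel = 1 - 0.0004 = 0.9996
Improvement = 0.9996 - 0.9241
Improvement = 0.0755

0.0755


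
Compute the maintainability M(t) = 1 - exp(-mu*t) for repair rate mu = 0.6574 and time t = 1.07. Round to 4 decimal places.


mu = 0.6574, t = 1.07
mu * t = 0.6574 * 1.07 = 0.7034
exp(-0.7034) = 0.4949
M(t) = 1 - 0.4949
M(t) = 0.5051

0.5051


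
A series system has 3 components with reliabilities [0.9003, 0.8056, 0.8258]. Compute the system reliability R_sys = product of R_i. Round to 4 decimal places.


Components: [0.9003, 0.8056, 0.8258]
After component 1 (R=0.9003): product = 0.9003
After component 2 (R=0.8056): product = 0.7253
After component 3 (R=0.8258): product = 0.5989
R_sys = 0.5989

0.5989


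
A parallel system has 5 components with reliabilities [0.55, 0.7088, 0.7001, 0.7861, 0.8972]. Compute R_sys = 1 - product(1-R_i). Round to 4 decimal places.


Components: [0.55, 0.7088, 0.7001, 0.7861, 0.8972]
(1 - 0.55) = 0.45, running product = 0.45
(1 - 0.7088) = 0.2912, running product = 0.131
(1 - 0.7001) = 0.2999, running product = 0.0393
(1 - 0.7861) = 0.2139, running product = 0.0084
(1 - 0.8972) = 0.1028, running product = 0.0009
Product of (1-R_i) = 0.0009
R_sys = 1 - 0.0009 = 0.9991

0.9991


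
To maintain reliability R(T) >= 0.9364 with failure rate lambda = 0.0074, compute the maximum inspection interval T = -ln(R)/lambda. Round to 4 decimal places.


R_target = 0.9364
lambda = 0.0074
-ln(0.9364) = 0.0657
T = 0.0657 / 0.0074
T = 8.8801

8.8801
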